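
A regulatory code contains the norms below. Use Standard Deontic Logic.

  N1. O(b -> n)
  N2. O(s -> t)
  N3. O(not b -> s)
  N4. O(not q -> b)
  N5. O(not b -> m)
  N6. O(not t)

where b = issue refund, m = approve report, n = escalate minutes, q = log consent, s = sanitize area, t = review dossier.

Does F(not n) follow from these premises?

Premise 6 gives O(not t).
The contrapositive of premise 2 (O(s -> t)) is O(not t -> not s), and O(not t) is already established, so O(not s).
Premise 3, O(not b -> s), contraposes to O(not s -> b); with O(not s) we get O(b).
Applying K to premise 1 (O(b -> n)) and O(b) yields O(n).
Premises 4, 5 do not contribute to this derivation.
So O(n) holds, i.e. F(not n). The claim follows.

Yes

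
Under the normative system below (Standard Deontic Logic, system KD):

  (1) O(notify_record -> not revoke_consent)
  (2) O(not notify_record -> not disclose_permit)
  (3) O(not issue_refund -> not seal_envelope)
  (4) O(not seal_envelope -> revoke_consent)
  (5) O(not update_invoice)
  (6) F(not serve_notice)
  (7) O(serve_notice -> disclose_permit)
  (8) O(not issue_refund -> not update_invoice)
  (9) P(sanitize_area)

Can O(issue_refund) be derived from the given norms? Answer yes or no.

Premise 6 is F(not serve_notice), i.e. O(serve_notice).
From O(serve_notice) and premise 7, O(serve_notice -> disclose_permit), we obtain O(disclose_permit).
Premise 2, O(not notify_record -> not disclose_permit), contraposes to O(disclose_permit -> notify_record); with O(disclose_permit) we get O(notify_record).
With premise 1, O(notify_record -> not revoke_consent), the K-axiom yields O(not revoke_consent).
Premise 4 is O(not seal_envelope -> revoke_consent); contrapositively O(not revoke_consent -> seal_envelope). Since O(not revoke_consent) holds, K gives O(seal_envelope).
Premise 3, O(not issue_refund -> not seal_envelope), contraposes to O(seal_envelope -> issue_refund); with O(seal_envelope) we get O(issue_refund).
Premises 5, 8, 9 do not contribute to this derivation.
So O(issue_refund) follows.

Yes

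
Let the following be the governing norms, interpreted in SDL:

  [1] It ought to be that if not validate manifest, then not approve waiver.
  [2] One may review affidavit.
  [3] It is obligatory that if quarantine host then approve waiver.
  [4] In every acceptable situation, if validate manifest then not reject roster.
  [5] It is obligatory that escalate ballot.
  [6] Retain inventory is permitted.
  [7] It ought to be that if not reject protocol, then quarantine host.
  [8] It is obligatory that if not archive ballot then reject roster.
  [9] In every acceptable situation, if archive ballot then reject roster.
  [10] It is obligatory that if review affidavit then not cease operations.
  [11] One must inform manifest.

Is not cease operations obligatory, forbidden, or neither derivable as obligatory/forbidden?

Premise 10 is O(review_affidavit → ¬cease_operations), but O(review_affidavit) is not derivable from the premises (the permission P(review_affidavit) asserts only ¬O(¬review_affidavit), not O(review_affidavit)), so it does not yield O(¬cease_operations).
No premise or chain of K-axiom applications forces O(¬cease_operations), and none forces O(cease_operations). So ¬cease_operations is neither obligatory nor forbidden under these norms.

Neither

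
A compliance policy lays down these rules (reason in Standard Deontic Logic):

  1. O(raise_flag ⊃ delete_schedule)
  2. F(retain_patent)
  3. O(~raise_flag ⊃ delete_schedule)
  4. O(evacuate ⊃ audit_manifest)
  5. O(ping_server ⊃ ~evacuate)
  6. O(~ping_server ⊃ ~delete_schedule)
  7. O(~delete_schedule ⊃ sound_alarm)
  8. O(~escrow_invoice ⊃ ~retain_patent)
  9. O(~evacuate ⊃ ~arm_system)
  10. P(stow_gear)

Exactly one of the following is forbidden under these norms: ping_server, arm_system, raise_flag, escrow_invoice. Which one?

Premises 3 and 1 cover both cases: O(~raise_flag ⊃ delete_schedule) and O(raise_flag ⊃ delete_schedule). Since ~raise_flag ∨ raise_flag is a tautology, O(delete_schedule) follows.
Premise 6 is O(~ping_server ⊃ ~delete_schedule); contrapositively O(delete_schedule ⊃ ping_server). Since O(delete_schedule) holds, K gives O(ping_server).
Premise 5 is O(ping_server ⊃ ~evacuate); since O(ping_server), deontic closure gives O(~evacuate).
From O(~evacuate) and premise 9, O(~evacuate ⊃ ~arm_system), we obtain O(~arm_system).
So O(~arm_system) holds, i.e. arm_system is forbidden. None of the other listed options is forbidden under the premises.

arm_system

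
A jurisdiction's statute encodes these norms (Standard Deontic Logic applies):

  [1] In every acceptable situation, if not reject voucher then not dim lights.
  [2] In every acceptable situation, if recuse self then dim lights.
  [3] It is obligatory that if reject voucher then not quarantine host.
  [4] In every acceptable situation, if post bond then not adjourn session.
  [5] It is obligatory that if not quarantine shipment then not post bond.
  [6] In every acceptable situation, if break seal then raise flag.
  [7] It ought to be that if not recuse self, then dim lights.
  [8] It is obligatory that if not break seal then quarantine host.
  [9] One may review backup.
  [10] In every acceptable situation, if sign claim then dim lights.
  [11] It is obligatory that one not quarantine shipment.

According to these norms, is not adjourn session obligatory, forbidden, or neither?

Neither

Premise 4 is O(post_bond → ¬adjourn_session), but O(post_bond) is not derivable from the premises, so it does not yield O(¬adjourn_session).
No premise or chain of K-axiom applications forces O(¬adjourn_session), and none forces O(adjourn_session). So ¬adjourn_session is neither obligatory nor forbidden under these norms.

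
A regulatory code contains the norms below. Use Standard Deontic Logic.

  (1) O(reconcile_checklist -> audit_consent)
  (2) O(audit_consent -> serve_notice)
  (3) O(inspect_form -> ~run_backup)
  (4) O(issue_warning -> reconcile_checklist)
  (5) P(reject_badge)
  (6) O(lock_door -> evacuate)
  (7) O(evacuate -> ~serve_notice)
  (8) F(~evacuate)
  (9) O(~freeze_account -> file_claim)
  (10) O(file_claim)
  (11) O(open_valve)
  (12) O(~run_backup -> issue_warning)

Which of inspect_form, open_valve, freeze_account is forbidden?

inspect_form

F(~evacuate) at premise 8 means O(evacuate).
From O(evacuate) and premise 7, O(evacuate -> ~serve_notice), we obtain O(~serve_notice).
Premise 2, O(audit_consent -> serve_notice), contraposes to O(~serve_notice -> ~audit_consent); with O(~serve_notice) we get O(~audit_consent).
Premise 1, O(reconcile_checklist -> audit_consent), contraposes to O(~audit_consent -> ~reconcile_checklist); with O(~audit_consent) we get O(~reconcile_checklist).
The contrapositive of premise 4 (O(issue_warning -> reconcile_checklist)) is O(~reconcile_checklist -> ~issue_warning), and O(~reconcile_checklist) is already established, so O(~issue_warning).
The contrapositive of premise 12 (O(~run_backup -> issue_warning)) is O(~issue_warning -> run_backup), and O(~issue_warning) is already established, so O(run_backup).
Premise 3, O(inspect_form -> ~run_backup), contraposes to O(run_backup -> ~inspect_form); with O(run_backup) we get O(~inspect_form).
So O(~inspect_form) holds, i.e. inspect_form is forbidden. None of the other listed options is forbidden under the premises.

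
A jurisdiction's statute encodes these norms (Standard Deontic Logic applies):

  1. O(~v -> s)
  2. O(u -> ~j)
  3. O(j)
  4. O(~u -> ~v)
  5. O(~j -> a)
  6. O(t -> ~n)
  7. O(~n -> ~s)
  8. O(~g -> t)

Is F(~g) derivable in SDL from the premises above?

Yes

From premise 3 we have O(j).
Premise 2, O(u -> ~j), contraposes to O(j -> ~u); with O(j) we get O(~u).
With premise 4, O(~u -> ~v), the K-axiom yields O(~v).
Applying K to premise 1 (O(~v -> s)) and O(~v) yields O(s).
Premise 7 is O(~n -> ~s); contrapositively O(s -> n). Since O(s) holds, K gives O(n).
Premise 6, O(t -> ~n), contraposes to O(n -> ~t); with O(n) we get O(~t).
The contrapositive of premise 8 (O(~g -> t)) is O(~t -> g), and O(~t) is already established, so O(g).
Premise 5 does not contribute to this derivation.
So O(g) holds, i.e. F(~g). The claim follows.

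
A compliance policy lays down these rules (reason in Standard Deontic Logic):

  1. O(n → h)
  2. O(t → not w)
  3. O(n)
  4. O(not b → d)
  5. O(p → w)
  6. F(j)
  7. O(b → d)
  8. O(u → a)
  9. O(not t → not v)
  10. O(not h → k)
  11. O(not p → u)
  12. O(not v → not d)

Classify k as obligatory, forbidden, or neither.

Neither

Premise 10 is O(not h → k), but O(not h) is not derivable from the premises, so it does not yield O(k).
No premise or chain of K-axiom applications forces O(k), and none forces O(not k). So k is neither obligatory nor forbidden under these norms.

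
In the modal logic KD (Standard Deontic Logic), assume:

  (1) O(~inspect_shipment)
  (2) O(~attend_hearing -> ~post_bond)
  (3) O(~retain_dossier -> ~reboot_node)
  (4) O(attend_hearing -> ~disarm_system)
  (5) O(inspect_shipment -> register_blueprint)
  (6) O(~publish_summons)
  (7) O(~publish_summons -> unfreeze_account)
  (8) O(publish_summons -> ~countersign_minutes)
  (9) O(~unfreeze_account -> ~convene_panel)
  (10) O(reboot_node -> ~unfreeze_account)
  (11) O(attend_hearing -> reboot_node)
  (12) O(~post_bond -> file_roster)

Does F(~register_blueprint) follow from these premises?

No

Premise 5 is O(inspect_shipment -> register_blueprint), but O(inspect_shipment) is not derivable from the premises, so it does not yield O(register_blueprint).
No other premise forces O(register_blueprint). An ideal world satisfying every premise can still have ~register_blueprint true, so F(~register_blueprint) is not derivable.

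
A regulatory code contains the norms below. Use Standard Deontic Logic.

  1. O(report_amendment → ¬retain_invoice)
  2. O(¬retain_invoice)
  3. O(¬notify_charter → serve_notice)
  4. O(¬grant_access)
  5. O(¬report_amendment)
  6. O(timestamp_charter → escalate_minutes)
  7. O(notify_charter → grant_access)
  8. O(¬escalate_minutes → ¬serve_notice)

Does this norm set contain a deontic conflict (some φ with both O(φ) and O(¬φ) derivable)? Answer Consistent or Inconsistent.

Consistent

Premise 1 is O(report_amendment → ¬retain_invoice); even if O(¬retain_invoice) held, inferring O(report_amendment) would be affirming the consequent — invalid.
So O(report_amendment) is not derivable, and the apparent clash with O(¬report_amendment) does not arise.
A world satisfying every obligation exists (e.g. escalate_minutes=true, grant_access=false, notify_charter=false, report_amendment=false, retain_invoice=false, serve_notice=true, timestamp_charter=false); no atom is both obligatory and forbidden, so the set is consistent.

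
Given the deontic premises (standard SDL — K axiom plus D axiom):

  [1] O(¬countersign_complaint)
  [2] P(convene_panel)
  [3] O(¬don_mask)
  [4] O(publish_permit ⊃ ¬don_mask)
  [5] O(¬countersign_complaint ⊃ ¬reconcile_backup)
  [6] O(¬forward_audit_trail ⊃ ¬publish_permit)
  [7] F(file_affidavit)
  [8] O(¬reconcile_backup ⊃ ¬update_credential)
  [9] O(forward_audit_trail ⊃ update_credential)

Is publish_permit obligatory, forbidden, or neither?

Forbidden

Premise 1 gives O(¬countersign_complaint).
With premise 5, O(¬countersign_complaint ⊃ ¬reconcile_backup), the K-axiom yields O(¬reconcile_backup).
From O(¬reconcile_backup) and premise 8, O(¬reconcile_backup ⊃ ¬update_credential), we obtain O(¬update_credential).
Premise 9, O(forward_audit_trail ⊃ update_credential), contraposes to O(¬update_credential ⊃ ¬forward_audit_trail); with O(¬update_credential) we get O(¬forward_audit_trail).
From O(¬forward_audit_trail) and premise 6, O(¬forward_audit_trail ⊃ ¬publish_permit), we obtain O(¬publish_permit).
Premises 2, 3, 4, 7 do not contribute to this derivation.
Thus O(¬publish_permit), which is F(publish_permit): publish_permit is forbidden.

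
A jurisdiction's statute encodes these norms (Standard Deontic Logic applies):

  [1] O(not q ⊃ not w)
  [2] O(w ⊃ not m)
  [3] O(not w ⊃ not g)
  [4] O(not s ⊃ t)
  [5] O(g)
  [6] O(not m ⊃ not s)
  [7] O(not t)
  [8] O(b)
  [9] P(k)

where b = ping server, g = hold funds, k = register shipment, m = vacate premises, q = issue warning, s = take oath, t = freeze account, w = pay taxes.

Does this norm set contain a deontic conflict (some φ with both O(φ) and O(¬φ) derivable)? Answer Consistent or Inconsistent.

Inconsistent

From premise 7 we have O(not t).
Premise 4 is O(not s ⊃ t); contrapositively O(not t ⊃ s). Since O(not t) holds, K gives O(s).
The contrapositive of premise 6 (O(not m ⊃ not s)) is O(s ⊃ m), and O(s) is already established, so O(m).
Premise 2, O(w ⊃ not m), contraposes to O(m ⊃ not w); with O(m) we get O(not w).
Applying K to premise 3 (O(not w ⊃ not g)) and O(not w) yields O(not g).
However, premise 5 gives O(g).
We now have both O(not g) and O(g) — g is simultaneously obligatory and forbidden, violating the D-axiom.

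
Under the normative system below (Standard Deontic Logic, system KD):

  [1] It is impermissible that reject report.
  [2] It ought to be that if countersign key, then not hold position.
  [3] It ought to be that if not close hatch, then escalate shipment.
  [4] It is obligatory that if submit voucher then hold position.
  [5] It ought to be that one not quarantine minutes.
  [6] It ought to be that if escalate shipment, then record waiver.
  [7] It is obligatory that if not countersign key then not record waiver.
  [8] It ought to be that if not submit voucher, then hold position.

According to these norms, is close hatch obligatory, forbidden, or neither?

Premises 4 and 8 cover both cases: O(submit_voucher → hold_position) and O(¬submit_voucher → hold_position). Since submit_voucher ∨ ¬submit_voucher is a tautology, O(hold_position) follows.
The contrapositive of premise 2 (O(countersign_key → ¬hold_position)) is O(hold_position → ¬countersign_key), and O(hold_position) is already established, so O(¬countersign_key).
From O(¬countersign_key) and premise 7, O(¬countersign_key → ¬record_waiver), we obtain O(¬record_waiver).
Premise 6 is O(escalate_shipment → record_waiver); contrapositively O(¬record_waiver → ¬escalate_shipment). Since O(¬record_waiver) holds, K gives O(¬escalate_shipment).
The contrapositive of premise 3 (O(¬close_hatch → escalate_shipment)) is O(¬escalate_shipment → close_hatch), and O(¬escalate_shipment) is already established, so O(close_hatch).
Premises 1, 5 do not contribute to this derivation.
Hence close_hatch is obligatory.

Obligatory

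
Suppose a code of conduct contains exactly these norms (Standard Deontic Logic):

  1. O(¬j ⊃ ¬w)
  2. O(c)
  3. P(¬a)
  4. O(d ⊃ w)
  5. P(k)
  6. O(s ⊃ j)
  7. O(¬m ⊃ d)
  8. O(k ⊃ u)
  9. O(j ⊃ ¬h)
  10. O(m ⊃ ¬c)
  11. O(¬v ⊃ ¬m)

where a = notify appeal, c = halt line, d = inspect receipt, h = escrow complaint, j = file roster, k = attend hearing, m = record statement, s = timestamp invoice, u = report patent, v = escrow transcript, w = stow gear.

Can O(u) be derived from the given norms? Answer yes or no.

No

Premise 8 is O(k ⊃ u), but O(k) is not derivable from the premises (the permission P(k) asserts only ¬O(¬k), not O(k)), so it does not yield O(u).
No other premise forces O(u). An ideal world satisfying every premise can still have u false, so O(u) is not derivable.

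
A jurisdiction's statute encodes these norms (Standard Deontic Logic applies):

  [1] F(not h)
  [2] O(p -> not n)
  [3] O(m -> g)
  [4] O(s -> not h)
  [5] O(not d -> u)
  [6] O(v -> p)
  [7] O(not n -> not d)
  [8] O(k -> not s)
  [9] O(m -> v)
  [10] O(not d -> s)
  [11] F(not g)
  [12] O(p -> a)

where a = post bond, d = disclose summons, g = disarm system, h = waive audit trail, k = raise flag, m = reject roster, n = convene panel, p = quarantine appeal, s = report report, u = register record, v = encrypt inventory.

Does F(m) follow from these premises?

Yes

Premise 1 is F(not h), i.e. O(h).
Premise 4 is O(s -> not h); contrapositively O(h -> not s). Since O(h) holds, K gives O(not s).
Premise 10 is O(not d -> s); contrapositively O(not s -> d). Since O(not s) holds, K gives O(d).
Premise 7, O(not n -> not d), contraposes to O(d -> n); with O(d) we get O(n).
The contrapositive of premise 2 (O(p -> not n)) is O(n -> not p), and O(n) is already established, so O(not p).
Premise 6 is O(v -> p); contrapositively O(not p -> not v). Since O(not p) holds, K gives O(not v).
Premise 9, O(m -> v), contraposes to O(not v -> not m); with O(not v) we get O(not m).
Premises 3, 5, 8, 11, 12 do not contribute to this derivation.
So O(not m) holds, i.e. F(m). The claim follows.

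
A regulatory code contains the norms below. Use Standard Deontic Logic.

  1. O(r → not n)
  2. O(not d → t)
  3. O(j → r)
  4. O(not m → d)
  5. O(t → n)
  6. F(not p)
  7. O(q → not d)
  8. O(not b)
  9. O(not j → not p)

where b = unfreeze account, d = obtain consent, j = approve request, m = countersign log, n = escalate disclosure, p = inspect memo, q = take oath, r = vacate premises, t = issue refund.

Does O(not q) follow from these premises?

Yes

Premise 6 is F(not p), i.e. O(p).
The contrapositive of premise 9 (O(not j → not p)) is O(p → j), and O(p) is already established, so O(j).
Premise 3 is O(j → r); since O(j), deontic closure gives O(r).
Premise 1 is O(r → not n); since O(r), deontic closure gives O(not n).
The contrapositive of premise 5 (O(t → n)) is O(not n → not t), and O(not n) is already established, so O(not t).
Premise 2 is O(not d → t); contrapositively O(not t → d). Since O(not t) holds, K gives O(d).
The contrapositive of premise 7 (O(q → not d)) is O(d → not q), and O(d) is already established, so O(not q).
Premises 4, 8 do not contribute to this derivation.
So O(not q) follows.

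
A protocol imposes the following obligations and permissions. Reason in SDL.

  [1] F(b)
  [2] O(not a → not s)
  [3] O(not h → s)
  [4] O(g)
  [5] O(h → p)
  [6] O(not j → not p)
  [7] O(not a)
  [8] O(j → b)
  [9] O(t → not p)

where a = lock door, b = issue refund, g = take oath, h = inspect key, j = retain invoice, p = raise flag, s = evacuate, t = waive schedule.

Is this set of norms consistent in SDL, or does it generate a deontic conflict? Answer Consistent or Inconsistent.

Inconsistent

Premise 1 is F(b), i.e. O(not b).
The contrapositive of premise 8 (O(j → b)) is O(not b → not j), and O(not b) is already established, so O(not j).
Applying K to premise 6 (O(not j → not p)) and O(not j) yields O(not p).
Premise 5 is O(h → p); contrapositively O(not p → not h). Since O(not p) holds, K gives O(not h).
With premise 3, O(not h → s), the K-axiom yields O(s).
The contrapositive of premise 2 (O(not a → not s)) is O(s → a), and O(s) is already established, so O(a).
But premise 7 directly asserts O(not a).
We now have both O(a) and O(not a) — a is simultaneously obligatory and forbidden, violating the D-axiom.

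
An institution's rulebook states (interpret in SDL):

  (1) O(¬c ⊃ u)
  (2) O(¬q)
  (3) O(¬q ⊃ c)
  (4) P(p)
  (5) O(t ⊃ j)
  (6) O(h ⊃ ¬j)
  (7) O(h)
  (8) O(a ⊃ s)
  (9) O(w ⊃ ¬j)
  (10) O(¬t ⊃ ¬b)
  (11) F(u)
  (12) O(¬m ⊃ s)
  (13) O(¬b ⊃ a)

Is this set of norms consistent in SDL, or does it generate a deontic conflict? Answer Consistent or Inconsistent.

Premise 1 is O(¬c ⊃ u), but O(¬c) is not derivable from the premises, so it does not yield O(u).
So O(u) is not derivable, and the apparent clash with O(¬u) does not arise.
A world satisfying every obligation exists (e.g. a=true, b=false, c=true, h=true, j=false, m=false, p=false, q=false, s=true, t=false, u=false, w=false); no atom is both obligatory and forbidden, so the set is consistent.

Consistent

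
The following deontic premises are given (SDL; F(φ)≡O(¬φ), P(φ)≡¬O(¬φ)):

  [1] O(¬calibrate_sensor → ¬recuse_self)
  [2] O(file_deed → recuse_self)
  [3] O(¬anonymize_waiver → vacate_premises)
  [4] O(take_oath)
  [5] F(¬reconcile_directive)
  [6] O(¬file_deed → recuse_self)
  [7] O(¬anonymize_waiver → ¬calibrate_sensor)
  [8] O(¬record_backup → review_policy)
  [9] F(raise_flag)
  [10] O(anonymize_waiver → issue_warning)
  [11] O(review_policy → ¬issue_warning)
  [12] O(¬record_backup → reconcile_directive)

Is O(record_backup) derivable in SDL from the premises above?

Yes

Premises 2 and 6 are O(file_deed → recuse_self) and O(¬file_deed → recuse_self); every ideal world satisfies file_deed or ¬file_deed, so in either case recuse_self holds — hence O(recuse_self).
The contrapositive of premise 1 (O(¬calibrate_sensor → ¬recuse_self)) is O(recuse_self → calibrate_sensor), and O(recuse_self) is already established, so O(calibrate_sensor).
Premise 7 is O(¬anonymize_waiver → ¬calibrate_sensor); contrapositively O(calibrate_sensor → anonymize_waiver). Since O(calibrate_sensor) holds, K gives O(anonymize_waiver).
Premise 10 is O(anonymize_waiver → issue_warning); since O(anonymize_waiver), deontic closure gives O(issue_warning).
Premise 11, O(review_policy → ¬issue_warning), contraposes to O(issue_warning → ¬review_policy); with O(issue_warning) we get O(¬review_policy).
Premise 8 is O(¬record_backup → review_policy); contrapositively O(¬review_policy → record_backup). Since O(¬review_policy) holds, K gives O(record_backup).
Premises 3, 4, 5, 9, 12 do not contribute to this derivation.
So O(record_backup) follows.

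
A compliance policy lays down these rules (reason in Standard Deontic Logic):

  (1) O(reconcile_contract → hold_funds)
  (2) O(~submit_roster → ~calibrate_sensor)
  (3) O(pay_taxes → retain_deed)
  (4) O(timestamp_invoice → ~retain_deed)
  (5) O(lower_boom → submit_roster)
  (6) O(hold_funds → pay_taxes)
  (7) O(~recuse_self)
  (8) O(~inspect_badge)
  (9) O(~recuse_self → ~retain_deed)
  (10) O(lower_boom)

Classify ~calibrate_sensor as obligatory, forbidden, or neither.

Premise 2 is O(~submit_roster → ~calibrate_sensor), but O(~submit_roster) is not derivable from the premises, so it does not yield O(~calibrate_sensor).
No premise or chain of K-axiom applications forces O(~calibrate_sensor), and none forces O(calibrate_sensor). So ~calibrate_sensor is neither obligatory nor forbidden under these norms.

Neither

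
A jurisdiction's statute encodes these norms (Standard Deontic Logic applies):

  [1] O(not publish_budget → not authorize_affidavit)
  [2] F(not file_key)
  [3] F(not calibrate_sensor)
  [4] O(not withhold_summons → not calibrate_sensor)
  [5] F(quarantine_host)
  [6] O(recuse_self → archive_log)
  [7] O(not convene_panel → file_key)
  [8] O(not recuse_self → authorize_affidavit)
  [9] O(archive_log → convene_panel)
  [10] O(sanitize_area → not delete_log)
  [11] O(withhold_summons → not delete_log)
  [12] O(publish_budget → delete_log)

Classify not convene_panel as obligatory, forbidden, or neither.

F(not calibrate_sensor) at premise 3 means O(calibrate_sensor).
The contrapositive of premise 4 (O(not withhold_summons → not calibrate_sensor)) is O(calibrate_sensor → withhold_summons), and O(calibrate_sensor) is already established, so O(withhold_summons).
Applying K to premise 11 (O(withhold_summons → not delete_log)) and O(withhold_summons) yields O(not delete_log).
Premise 12 is O(publish_budget → delete_log); contrapositively O(not delete_log → not publish_budget). Since O(not delete_log) holds, K gives O(not publish_budget).
With premise 1, O(not publish_budget → not authorize_affidavit), the K-axiom yields O(not authorize_affidavit).
The contrapositive of premise 8 (O(not recuse_self → authorize_affidavit)) is O(not authorize_affidavit → recuse_self), and O(not authorize_affidavit) is already established, so O(recuse_self).
With premise 6, O(recuse_self → archive_log), the K-axiom yields O(archive_log).
Applying K to premise 9 (O(archive_log → convene_panel)) and O(archive_log) yields O(convene_panel).
Premises 2, 5, 7, 10 do not contribute to this derivation.
Thus O(convene_panel), which is F(not convene_panel): not convene_panel is forbidden.

Forbidden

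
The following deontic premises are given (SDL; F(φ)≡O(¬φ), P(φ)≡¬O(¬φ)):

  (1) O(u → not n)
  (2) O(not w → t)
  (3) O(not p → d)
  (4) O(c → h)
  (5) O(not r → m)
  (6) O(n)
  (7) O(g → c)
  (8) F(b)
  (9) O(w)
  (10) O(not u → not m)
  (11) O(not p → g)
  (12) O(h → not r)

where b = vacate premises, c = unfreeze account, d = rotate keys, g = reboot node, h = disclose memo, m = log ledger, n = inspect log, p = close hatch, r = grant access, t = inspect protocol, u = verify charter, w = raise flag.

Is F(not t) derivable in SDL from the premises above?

Premise 2 is O(not w → t), but O(not w) is not derivable from the premises, so it does not yield O(t).
No other premise forces O(t). An ideal world satisfying every premise can still have not t true, so F(not t) is not derivable.

No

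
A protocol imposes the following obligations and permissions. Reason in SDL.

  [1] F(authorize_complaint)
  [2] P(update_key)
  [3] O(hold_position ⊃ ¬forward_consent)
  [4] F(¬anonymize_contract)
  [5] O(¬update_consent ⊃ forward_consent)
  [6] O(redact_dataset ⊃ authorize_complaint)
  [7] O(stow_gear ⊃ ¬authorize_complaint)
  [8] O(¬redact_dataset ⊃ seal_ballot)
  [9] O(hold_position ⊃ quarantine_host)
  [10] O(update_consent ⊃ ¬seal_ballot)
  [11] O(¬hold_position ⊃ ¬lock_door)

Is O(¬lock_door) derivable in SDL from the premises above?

F(authorize_complaint) at premise 1 means O(¬authorize_complaint).
The contrapositive of premise 6 (O(redact_dataset ⊃ authorize_complaint)) is O(¬authorize_complaint ⊃ ¬redact_dataset), and O(¬authorize_complaint) is already established, so O(¬redact_dataset).
Applying K to premise 8 (O(¬redact_dataset ⊃ seal_ballot)) and O(¬redact_dataset) yields O(seal_ballot).
Premise 10 is O(update_consent ⊃ ¬seal_ballot); contrapositively O(seal_ballot ⊃ ¬update_consent). Since O(seal_ballot) holds, K gives O(¬update_consent).
Applying K to premise 5 (O(¬update_consent ⊃ forward_consent)) and O(¬update_consent) yields O(forward_consent).
The contrapositive of premise 3 (O(hold_position ⊃ ¬forward_consent)) is O(forward_consent ⊃ ¬hold_position), and O(forward_consent) is already established, so O(¬hold_position).
Premise 11 is O(¬hold_position ⊃ ¬lock_door); since O(¬hold_position), deontic closure gives O(¬lock_door).
Premises 2, 4, 7, 9 do not contribute to this derivation.
So O(¬lock_door) follows.

Yes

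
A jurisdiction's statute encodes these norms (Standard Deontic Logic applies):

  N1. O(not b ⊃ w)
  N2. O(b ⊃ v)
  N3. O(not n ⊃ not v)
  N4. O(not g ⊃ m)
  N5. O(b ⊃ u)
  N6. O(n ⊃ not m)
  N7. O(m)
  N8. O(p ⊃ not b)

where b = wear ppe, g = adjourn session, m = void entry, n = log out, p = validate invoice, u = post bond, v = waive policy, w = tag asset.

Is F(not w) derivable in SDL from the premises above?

Premise 7 gives O(m).
Premise 6, O(n ⊃ not m), contraposes to O(m ⊃ not n); with O(m) we get O(not n).
Applying K to premise 3 (O(not n ⊃ not v)) and O(not n) yields O(not v).
Premise 2 is O(b ⊃ v); contrapositively O(not v ⊃ not b). Since O(not v) holds, K gives O(not b).
With premise 1, O(not b ⊃ w), the K-axiom yields O(w).
Premises 4, 5, 8 do not contribute to this derivation.
So O(w) holds, i.e. F(not w). The claim follows.

Yes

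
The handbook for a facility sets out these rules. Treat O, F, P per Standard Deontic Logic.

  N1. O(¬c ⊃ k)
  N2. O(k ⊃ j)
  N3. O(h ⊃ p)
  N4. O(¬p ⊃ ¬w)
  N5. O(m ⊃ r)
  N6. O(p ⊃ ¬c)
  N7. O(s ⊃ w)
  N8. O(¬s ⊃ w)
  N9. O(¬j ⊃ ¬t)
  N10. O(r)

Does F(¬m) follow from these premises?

No

Premise 5 is O(m ⊃ r); even if O(r) held, inferring O(m) would be affirming the consequent — invalid.
No other premise forces O(m). An ideal world satisfying every premise can still have ¬m true, so F(¬m) is not derivable.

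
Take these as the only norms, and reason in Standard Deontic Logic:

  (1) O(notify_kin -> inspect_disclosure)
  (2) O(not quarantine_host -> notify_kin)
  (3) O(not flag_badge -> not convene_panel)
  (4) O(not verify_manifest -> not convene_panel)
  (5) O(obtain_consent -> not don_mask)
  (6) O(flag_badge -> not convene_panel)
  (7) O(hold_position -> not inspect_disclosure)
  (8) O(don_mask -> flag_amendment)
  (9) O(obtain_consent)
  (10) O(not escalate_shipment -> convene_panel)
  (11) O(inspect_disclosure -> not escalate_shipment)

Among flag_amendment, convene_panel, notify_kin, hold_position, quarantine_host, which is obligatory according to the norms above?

quarantine_host

Premises 3 and 6 are O(not flag_badge -> not convene_panel) and O(flag_badge -> not convene_panel); every ideal world satisfies not flag_badge or flag_badge, so in either case not convene_panel holds — hence O(not convene_panel).
The contrapositive of premise 10 (O(not escalate_shipment -> convene_panel)) is O(not convene_panel -> escalate_shipment), and O(not convene_panel) is already established, so O(escalate_shipment).
Premise 11 is O(inspect_disclosure -> not escalate_shipment); contrapositively O(escalate_shipment -> not inspect_disclosure). Since O(escalate_shipment) holds, K gives O(not inspect_disclosure).
Premise 1, O(notify_kin -> inspect_disclosure), contraposes to O(not inspect_disclosure -> not notify_kin); with O(not inspect_disclosure) we get O(not notify_kin).
Premise 2, O(not quarantine_host -> notify_kin), contraposes to O(not notify_kin -> quarantine_host); with O(not notify_kin) we get O(quarantine_host).
So O(quarantine_host) holds — quarantine_host is obligatory. None of the other listed options is made obligatory by any chain of premises.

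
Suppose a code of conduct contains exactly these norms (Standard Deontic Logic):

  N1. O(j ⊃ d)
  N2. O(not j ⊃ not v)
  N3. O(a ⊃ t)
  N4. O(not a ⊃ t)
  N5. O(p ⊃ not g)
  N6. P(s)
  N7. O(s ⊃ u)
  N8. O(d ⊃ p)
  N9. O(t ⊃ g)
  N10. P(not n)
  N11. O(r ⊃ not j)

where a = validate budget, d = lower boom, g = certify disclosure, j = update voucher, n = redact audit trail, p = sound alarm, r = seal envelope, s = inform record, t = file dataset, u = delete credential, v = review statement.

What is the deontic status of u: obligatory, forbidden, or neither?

Neither

Premise 7 is O(s ⊃ u), but O(s) is not derivable from the premises (the permission P(s) asserts only not O(not s), not O(s)), so it does not yield O(u).
No premise or chain of K-axiom applications forces O(u), and none forces O(not u). So u is neither obligatory nor forbidden under these norms.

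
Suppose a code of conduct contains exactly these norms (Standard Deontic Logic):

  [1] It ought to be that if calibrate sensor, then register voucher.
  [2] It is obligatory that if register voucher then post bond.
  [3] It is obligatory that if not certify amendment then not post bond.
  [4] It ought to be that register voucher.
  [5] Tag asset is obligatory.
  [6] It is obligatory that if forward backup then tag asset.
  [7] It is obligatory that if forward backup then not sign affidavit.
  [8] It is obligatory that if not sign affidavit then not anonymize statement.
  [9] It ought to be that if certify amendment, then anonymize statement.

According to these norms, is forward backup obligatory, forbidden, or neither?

Forbidden

From premise 4 we have O(register_voucher).
With premise 2, O(register_voucher → post_bond), the K-axiom yields O(post_bond).
Premise 3, O(¬certify_amendment → ¬post_bond), contraposes to O(post_bond → certify_amendment); with O(post_bond) we get O(certify_amendment).
With premise 9, O(certify_amendment → anonymize_statement), the K-axiom yields O(anonymize_statement).
Premise 8 is O(¬sign_affidavit → ¬anonymize_statement); contrapositively O(anonymize_statement → sign_affidavit). Since O(anonymize_statement) holds, K gives O(sign_affidavit).
Premise 7, O(forward_backup → ¬sign_affidavit), contraposes to O(sign_affidavit → ¬forward_backup); with O(sign_affidavit) we get O(¬forward_backup).
Premises 1, 5, 6 do not contribute to this derivation.
Thus O(¬forward_backup), which is F(forward_backup): forward_backup is forbidden.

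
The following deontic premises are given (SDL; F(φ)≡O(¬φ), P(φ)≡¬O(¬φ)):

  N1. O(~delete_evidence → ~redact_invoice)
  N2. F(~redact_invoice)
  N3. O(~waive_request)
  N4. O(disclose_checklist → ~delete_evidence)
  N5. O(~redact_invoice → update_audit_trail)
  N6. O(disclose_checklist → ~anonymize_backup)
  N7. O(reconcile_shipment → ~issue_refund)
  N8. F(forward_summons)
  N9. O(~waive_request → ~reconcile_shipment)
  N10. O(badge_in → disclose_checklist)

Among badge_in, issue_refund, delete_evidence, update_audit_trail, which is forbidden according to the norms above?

Premise 2 is F(~redact_invoice), i.e. O(redact_invoice).
The contrapositive of premise 1 (O(~delete_evidence → ~redact_invoice)) is O(redact_invoice → delete_evidence), and O(redact_invoice) is already established, so O(delete_evidence).
The contrapositive of premise 4 (O(disclose_checklist → ~delete_evidence)) is O(delete_evidence → ~disclose_checklist), and O(delete_evidence) is already established, so O(~disclose_checklist).
Premise 10, O(badge_in → disclose_checklist), contraposes to O(~disclose_checklist → ~badge_in); with O(~disclose_checklist) we get O(~badge_in).
So O(~badge_in) holds, i.e. badge_in is forbidden. None of the other listed options is forbidden under the premises.

badge_in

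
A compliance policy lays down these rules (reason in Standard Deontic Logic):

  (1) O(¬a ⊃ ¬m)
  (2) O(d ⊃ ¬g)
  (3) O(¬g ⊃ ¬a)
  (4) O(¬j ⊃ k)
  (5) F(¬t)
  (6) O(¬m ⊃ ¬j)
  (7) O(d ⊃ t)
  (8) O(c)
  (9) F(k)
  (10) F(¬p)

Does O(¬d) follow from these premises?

Yes

F(k) at premise 9 means O(¬k).
Premise 4 is O(¬j ⊃ k); contrapositively O(¬k ⊃ j). Since O(¬k) holds, K gives O(j).
Premise 6 is O(¬m ⊃ ¬j); contrapositively O(j ⊃ m). Since O(j) holds, K gives O(m).
Premise 1 is O(¬a ⊃ ¬m); contrapositively O(m ⊃ a). Since O(m) holds, K gives O(a).
Premise 3, O(¬g ⊃ ¬a), contraposes to O(a ⊃ g); with O(a) we get O(g).
Premise 2, O(d ⊃ ¬g), contraposes to O(g ⊃ ¬d); with O(g) we get O(¬d).
Premises 5, 7, 8, 10 do not contribute to this derivation.
So O(¬d) follows.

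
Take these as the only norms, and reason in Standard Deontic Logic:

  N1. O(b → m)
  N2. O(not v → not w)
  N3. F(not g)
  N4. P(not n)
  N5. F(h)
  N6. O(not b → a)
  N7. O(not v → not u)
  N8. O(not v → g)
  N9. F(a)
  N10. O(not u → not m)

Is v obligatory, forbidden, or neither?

Premise 9 is F(a), i.e. O(not a).
Premise 6, O(not b → a), contraposes to O(not a → b); with O(not a) we get O(b).
Premise 1 is O(b → m); since O(b), deontic closure gives O(m).
The contrapositive of premise 10 (O(not u → not m)) is O(m → u), and O(m) is already established, so O(u).
Premise 7, O(not v → not u), contraposes to O(u → v); with O(u) we get O(v).
Premises 2, 3, 4, 5, 8 do not contribute to this derivation.
Hence v is obligatory.

Obligatory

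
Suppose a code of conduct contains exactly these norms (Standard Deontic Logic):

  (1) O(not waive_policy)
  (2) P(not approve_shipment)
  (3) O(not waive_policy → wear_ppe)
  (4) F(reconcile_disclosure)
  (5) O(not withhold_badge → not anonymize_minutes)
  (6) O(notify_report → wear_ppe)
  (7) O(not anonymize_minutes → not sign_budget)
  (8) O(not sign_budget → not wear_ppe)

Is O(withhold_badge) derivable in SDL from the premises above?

Yes

From premise 1 we have O(not waive_policy).
From O(not waive_policy) and premise 3, O(not waive_policy → wear_ppe), we obtain O(wear_ppe).
The contrapositive of premise 8 (O(not sign_budget → not wear_ppe)) is O(wear_ppe → sign_budget), and O(wear_ppe) is already established, so O(sign_budget).
Premise 7, O(not anonymize_minutes → not sign_budget), contraposes to O(sign_budget → anonymize_minutes); with O(sign_budget) we get O(anonymize_minutes).
The contrapositive of premise 5 (O(not withhold_badge → not anonymize_minutes)) is O(anonymize_minutes → withhold_badge), and O(anonymize_minutes) is already established, so O(withhold_badge).
Premises 2, 4, 6 do not contribute to this derivation.
So O(withhold_badge) follows.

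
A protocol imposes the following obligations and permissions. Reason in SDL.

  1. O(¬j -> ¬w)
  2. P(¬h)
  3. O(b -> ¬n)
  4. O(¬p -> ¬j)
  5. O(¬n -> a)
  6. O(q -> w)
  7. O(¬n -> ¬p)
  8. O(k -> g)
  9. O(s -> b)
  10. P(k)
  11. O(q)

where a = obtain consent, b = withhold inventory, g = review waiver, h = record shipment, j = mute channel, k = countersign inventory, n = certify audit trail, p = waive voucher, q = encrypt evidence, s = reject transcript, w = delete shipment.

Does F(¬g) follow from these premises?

No

Premise 8 is O(k -> g), but O(k) is not derivable from the premises (the permission P(k) asserts only ¬O(¬k), not O(k)), so it does not yield O(g).
No other premise forces O(g). An ideal world satisfying every premise can still have ¬g true, so F(¬g) is not derivable.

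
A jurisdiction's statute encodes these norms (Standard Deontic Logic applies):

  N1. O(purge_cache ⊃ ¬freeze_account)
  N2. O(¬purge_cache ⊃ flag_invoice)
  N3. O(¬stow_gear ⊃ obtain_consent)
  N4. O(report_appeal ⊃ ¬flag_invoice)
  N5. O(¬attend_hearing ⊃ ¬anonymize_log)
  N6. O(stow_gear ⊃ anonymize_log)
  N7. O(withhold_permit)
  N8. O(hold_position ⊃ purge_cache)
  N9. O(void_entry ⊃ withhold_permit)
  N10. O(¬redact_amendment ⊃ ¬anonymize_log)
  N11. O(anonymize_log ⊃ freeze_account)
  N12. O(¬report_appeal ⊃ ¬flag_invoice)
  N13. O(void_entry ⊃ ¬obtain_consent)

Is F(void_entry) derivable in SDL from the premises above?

By case analysis on report_appeal: premise 4 gives O(report_appeal ⊃ ¬flag_invoice) and premise 12 gives O(¬report_appeal ⊃ ¬flag_invoice), so O(¬flag_invoice) either way.
The contrapositive of premise 2 (O(¬purge_cache ⊃ flag_invoice)) is O(¬flag_invoice ⊃ purge_cache), and O(¬flag_invoice) is already established, so O(purge_cache).
From O(purge_cache) and premise 1, O(purge_cache ⊃ ¬freeze_account), we obtain O(¬freeze_account).
Premise 11 is O(anonymize_log ⊃ freeze_account); contrapositively O(¬freeze_account ⊃ ¬anonymize_log). Since O(¬freeze_account) holds, K gives O(¬anonymize_log).
Premise 6, O(stow_gear ⊃ anonymize_log), contraposes to O(¬anonymize_log ⊃ ¬stow_gear); with O(¬anonymize_log) we get O(¬stow_gear).
With premise 3, O(¬stow_gear ⊃ obtain_consent), the K-axiom yields O(obtain_consent).
Premise 13 is O(void_entry ⊃ ¬obtain_consent); contrapositively O(obtain_consent ⊃ ¬void_entry). Since O(obtain_consent) holds, K gives O(¬void_entry).
Premises 5, 7, 8, 9, 10 do not contribute to this derivation.
So O(¬void_entry) holds, i.e. F(void_entry). The claim follows.

Yes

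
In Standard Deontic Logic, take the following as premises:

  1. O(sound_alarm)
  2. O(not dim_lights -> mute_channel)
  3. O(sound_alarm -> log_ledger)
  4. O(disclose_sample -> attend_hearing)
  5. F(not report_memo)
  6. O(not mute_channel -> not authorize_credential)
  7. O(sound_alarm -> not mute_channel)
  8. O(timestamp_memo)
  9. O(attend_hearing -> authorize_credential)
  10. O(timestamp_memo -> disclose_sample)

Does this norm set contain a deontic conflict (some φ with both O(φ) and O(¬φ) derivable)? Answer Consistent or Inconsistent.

Inconsistent

Premise 8 gives O(timestamp_memo).
From O(timestamp_memo) and premise 10, O(timestamp_memo -> disclose_sample), we obtain O(disclose_sample).
From O(disclose_sample) and premise 4, O(disclose_sample -> attend_hearing), we obtain O(attend_hearing).
Premise 9 is O(attend_hearing -> authorize_credential); since O(attend_hearing), deontic closure gives O(authorize_credential).
The contrapositive of premise 6 (O(not mute_channel -> not authorize_credential)) is O(authorize_credential -> mute_channel), and O(authorize_credential) is already established, so O(mute_channel).
Premise 7, O(sound_alarm -> not mute_channel), contraposes to O(mute_channel -> not sound_alarm); with O(mute_channel) we get O(not sound_alarm).
However, premise 1 gives O(sound_alarm).
We now have both O(not sound_alarm) and O(sound_alarm) — sound_alarm is simultaneously obligatory and forbidden, violating the D-axiom.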